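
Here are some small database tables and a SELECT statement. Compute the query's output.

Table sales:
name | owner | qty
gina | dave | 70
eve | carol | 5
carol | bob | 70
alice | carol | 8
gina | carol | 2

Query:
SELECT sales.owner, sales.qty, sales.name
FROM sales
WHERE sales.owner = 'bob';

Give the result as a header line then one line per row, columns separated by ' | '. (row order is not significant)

After WHERE (1 rows):
sales.name | sales.owner | sales.qty
carol | bob | 70
After SELECT (1 rows):
sales.owner | sales.qty | sales.name
bob | 70 | carol

== RESULT ==
sales.owner | sales.qty | sales.name
bob | 70 | carol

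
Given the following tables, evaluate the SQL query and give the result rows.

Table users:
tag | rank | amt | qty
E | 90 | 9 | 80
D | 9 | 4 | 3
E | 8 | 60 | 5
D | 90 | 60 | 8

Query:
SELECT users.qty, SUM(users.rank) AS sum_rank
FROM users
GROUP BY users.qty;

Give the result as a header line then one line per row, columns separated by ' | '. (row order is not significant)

After GROUP BY (4 rows):
users.qty | sum_rank
80 | 90
3 | 9
5 | 8
8 | 90

== RESULT ==
users.qty | sum_rank
80 | 90
3 | 9
5 | 8
8 | 90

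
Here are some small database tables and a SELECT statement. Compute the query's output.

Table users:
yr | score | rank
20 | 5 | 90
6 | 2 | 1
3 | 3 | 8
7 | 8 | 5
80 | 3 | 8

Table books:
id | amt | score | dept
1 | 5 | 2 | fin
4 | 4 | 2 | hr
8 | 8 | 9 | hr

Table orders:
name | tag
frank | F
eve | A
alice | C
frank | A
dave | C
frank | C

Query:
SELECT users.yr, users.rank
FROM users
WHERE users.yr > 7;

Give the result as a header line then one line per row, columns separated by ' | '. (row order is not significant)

After WHERE (2 rows):
users.yr | users.score | users.rank
20 | 5 | 90
80 | 3 | 8
After SELECT (2 rows):
users.yr | users.rank
20 | 90
80 | 8

== RESULT ==
users.yr | users.rank
20 | 90
80 | 8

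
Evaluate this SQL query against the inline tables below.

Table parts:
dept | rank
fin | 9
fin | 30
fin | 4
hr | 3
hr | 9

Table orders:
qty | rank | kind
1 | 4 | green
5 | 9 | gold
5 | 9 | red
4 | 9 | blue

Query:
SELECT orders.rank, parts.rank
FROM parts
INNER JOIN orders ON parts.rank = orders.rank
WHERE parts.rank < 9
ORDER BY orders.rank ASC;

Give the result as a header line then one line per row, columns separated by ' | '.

After JOIN orders (7 rows):
parts.dept | parts.rank | orders.qty | orders.rank | orders.kind
fin | 9 | 5 | 9 | gold
fin | 9 | 5 | 9 | red
fin | 9 | 4 | 9 | blue
fin | 4 | 1 | 4 | green
hr | 9 | 5 | 9 | gold
hr | 9 | 5 | 9 | red
hr | 9 | 4 | 9 | blue
After WHERE (1 rows):
parts.dept | parts.rank | orders.qty | orders.rank | orders.kind
fin | 4 | 1 | 4 | green
After SELECT (1 rows):
orders.rank | parts.rank
4 | 4
After ORDER BY (1 rows):
orders.rank | parts.rank
4 | 4

== RESULT ==
orders.rank | parts.rank
4 | 4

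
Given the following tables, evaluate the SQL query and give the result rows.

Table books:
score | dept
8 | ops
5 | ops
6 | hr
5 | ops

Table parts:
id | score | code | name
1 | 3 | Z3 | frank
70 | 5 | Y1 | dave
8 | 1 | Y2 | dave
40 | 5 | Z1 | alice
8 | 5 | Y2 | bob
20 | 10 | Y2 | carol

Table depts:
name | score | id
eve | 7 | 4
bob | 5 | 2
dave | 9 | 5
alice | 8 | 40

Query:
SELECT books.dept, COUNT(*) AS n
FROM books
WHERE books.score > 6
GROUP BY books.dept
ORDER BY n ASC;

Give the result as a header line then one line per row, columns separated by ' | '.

== RESULT ==
books.dept | n
ops | 1

Derivation:
After WHERE (1 rows):
books.score | books.dept
8 | ops
After GROUP BY (1 rows):
books.dept | n
ops | 1
After ORDER BY (1 rows):
books.dept | n
ops | 1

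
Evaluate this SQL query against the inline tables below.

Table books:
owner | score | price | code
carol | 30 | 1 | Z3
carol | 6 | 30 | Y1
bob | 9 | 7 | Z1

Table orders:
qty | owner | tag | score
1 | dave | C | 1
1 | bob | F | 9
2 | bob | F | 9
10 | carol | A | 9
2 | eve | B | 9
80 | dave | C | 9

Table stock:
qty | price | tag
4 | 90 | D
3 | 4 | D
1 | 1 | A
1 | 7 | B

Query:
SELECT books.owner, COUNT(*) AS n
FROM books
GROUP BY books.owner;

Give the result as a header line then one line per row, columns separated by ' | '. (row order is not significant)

After GROUP BY (2 rows):
books.owner | n
carol | 2
bob | 1

== RESULT ==
books.owner | n
carol | 2
bob | 1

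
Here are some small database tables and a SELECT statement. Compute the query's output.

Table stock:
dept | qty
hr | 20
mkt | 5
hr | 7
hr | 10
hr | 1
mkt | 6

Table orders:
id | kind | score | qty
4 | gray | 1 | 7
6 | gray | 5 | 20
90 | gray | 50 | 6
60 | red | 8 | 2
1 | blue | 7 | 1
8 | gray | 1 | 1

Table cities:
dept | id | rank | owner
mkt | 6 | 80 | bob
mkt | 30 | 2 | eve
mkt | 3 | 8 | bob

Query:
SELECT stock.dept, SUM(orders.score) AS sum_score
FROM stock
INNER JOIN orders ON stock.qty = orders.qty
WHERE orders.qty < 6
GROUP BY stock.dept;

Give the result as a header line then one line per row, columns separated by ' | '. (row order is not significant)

== RESULT ==
stock.dept | sum_score
hr | 8

Derivation:
After JOIN orders (5 rows):
stock.dept | stock.qty | orders.id | orders.kind | orders.score | orders.qty
hr | 20 | 6 | gray | 5 | 20
hr | 7 | 4 | gray | 1 | 7
hr | 1 | 1 | blue | 7 | 1
hr | 1 | 8 | gray | 1 | 1
mkt | 6 | 90 | gray | 50 | 6
After WHERE (2 rows):
stock.dept | stock.qty | orders.id | orders.kind | orders.score | orders.qty
hr | 1 | 1 | blue | 7 | 1
hr | 1 | 8 | gray | 1 | 1
After GROUP BY (1 rows):
stock.dept | sum_score
hr | 8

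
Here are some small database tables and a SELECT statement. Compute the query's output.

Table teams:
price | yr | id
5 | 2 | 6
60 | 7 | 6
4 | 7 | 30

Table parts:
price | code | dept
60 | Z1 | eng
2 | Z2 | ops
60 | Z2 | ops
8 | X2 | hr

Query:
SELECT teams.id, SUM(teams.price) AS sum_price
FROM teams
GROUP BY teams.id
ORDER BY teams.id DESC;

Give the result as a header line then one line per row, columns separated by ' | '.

After GROUP BY (2 rows):
teams.id | sum_price
6 | 65
30 | 4
After ORDER BY (2 rows):
teams.id | sum_price
30 | 4
6 | 65

== RESULT ==
teams.id | sum_price
30 | 4
6 | 65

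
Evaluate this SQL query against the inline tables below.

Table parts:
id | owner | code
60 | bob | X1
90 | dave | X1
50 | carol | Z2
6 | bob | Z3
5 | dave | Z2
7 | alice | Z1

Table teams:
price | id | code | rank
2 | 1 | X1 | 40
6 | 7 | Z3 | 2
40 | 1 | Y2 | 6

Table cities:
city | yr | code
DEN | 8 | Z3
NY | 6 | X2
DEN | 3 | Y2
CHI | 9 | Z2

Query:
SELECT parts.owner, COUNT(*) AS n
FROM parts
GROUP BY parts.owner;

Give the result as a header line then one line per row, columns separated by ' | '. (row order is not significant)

== RESULT ==
parts.owner | n
bob | 2
dave | 2
carol | 1
alice | 1

Derivation:
After GROUP BY (4 rows):
parts.owner | n
bob | 2
dave | 2
carol | 1
alice | 1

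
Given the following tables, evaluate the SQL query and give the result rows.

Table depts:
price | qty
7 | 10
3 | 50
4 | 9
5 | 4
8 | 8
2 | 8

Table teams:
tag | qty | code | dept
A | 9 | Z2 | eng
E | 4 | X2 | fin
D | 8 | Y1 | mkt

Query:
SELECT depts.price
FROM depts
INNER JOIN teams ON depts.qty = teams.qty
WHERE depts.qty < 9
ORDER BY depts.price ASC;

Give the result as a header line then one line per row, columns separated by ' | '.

After JOIN teams (4 rows):
depts.price | depts.qty | teams.tag | teams.qty | teams.code | teams.dept
4 | 9 | A | 9 | Z2 | eng
5 | 4 | E | 4 | X2 | fin
8 | 8 | D | 8 | Y1 | mkt
2 | 8 | D | 8 | Y1 | mkt
After WHERE (3 rows):
depts.price | depts.qty | teams.tag | teams.qty | teams.code | teams.dept
5 | 4 | E | 4 | X2 | fin
8 | 8 | D | 8 | Y1 | mkt
2 | 8 | D | 8 | Y1 | mkt
After SELECT (3 rows):
depts.price
5
8
2
After ORDER BY (3 rows):
depts.price
2
5
8

== RESULT ==
depts.price
2
5
8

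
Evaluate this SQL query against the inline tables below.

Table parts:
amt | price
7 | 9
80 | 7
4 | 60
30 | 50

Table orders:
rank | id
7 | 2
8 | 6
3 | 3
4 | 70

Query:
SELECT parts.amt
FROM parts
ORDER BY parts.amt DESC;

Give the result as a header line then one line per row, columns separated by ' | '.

== RESULT ==
parts.amt
80
30
7
4

Derivation:
After SELECT (4 rows):
parts.amt
7
80
4
30
After ORDER BY (4 rows):
parts.amt
80
30
7
4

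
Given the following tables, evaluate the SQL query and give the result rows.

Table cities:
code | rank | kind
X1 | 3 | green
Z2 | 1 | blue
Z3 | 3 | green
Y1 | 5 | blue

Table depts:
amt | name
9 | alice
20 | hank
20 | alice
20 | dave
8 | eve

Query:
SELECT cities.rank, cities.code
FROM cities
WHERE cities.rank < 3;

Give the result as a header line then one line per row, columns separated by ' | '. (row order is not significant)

== RESULT ==
cities.rank | cities.code
1 | Z2

Derivation:
After WHERE (1 rows):
cities.code | cities.rank | cities.kind
Z2 | 1 | blue
After SELECT (1 rows):
cities.rank | cities.code
1 | Z2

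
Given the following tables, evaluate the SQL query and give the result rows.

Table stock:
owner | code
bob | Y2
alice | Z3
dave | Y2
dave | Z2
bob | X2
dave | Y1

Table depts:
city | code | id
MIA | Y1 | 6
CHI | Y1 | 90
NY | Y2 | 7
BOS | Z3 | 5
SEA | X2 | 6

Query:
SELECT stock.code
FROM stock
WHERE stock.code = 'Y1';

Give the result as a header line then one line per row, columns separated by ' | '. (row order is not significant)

After WHERE (1 rows):
stock.owner | stock.code
dave | Y1
After SELECT (1 rows):
stock.code
Y1

== RESULT ==
stock.code
Y1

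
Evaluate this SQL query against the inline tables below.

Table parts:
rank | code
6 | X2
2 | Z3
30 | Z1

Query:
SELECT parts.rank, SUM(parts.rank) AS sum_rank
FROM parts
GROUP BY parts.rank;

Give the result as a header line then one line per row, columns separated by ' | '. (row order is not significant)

After GROUP BY (3 rows):
parts.rank | sum_rank
6 | 6
2 | 2
30 | 30

== RESULT ==
parts.rank | sum_rank
6 | 6
2 | 2
30 | 30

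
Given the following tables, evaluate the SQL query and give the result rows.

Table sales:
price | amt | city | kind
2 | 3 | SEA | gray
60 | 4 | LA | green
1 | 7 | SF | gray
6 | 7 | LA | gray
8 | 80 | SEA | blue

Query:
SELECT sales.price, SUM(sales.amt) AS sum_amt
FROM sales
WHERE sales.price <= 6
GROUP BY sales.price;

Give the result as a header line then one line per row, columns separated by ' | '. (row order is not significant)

After WHERE (3 rows):
sales.price | sales.amt | sales.city | sales.kind
2 | 3 | SEA | gray
1 | 7 | SF | gray
6 | 7 | LA | gray
After GROUP BY (3 rows):
sales.price | sum_amt
2 | 3
1 | 7
6 | 7

== RESULT ==
sales.price | sum_amt
2 | 3
1 | 7
6 | 7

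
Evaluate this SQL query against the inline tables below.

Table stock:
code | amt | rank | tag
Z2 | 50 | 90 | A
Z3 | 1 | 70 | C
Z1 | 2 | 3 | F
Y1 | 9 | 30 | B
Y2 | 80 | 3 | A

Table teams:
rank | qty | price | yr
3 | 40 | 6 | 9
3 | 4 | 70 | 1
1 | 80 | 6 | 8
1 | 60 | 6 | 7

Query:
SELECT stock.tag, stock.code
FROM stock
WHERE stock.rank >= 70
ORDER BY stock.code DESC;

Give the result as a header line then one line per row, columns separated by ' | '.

== RESULT ==
stock.tag | stock.code
C | Z3
A | Z2

Derivation:
After WHERE (2 rows):
stock.code | stock.amt | stock.rank | stock.tag
Z2 | 50 | 90 | A
Z3 | 1 | 70 | C
After SELECT (2 rows):
stock.tag | stock.code
A | Z2
C | Z3
After ORDER BY (2 rows):
stock.tag | stock.code
C | Z3
A | Z2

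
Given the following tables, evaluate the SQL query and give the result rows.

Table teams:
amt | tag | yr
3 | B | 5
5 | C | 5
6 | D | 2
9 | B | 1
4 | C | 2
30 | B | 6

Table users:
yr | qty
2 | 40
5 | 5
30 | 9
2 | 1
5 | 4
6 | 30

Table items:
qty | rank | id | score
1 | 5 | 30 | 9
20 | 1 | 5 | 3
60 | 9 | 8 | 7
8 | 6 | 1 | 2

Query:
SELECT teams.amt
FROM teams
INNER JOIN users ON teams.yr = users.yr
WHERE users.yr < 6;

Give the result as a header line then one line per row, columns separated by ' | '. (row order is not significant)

== RESULT ==
teams.amt
3
3
5
5
6
6
4
4

Derivation:
After JOIN users (9 rows):
teams.amt | teams.tag | teams.yr | users.yr | users.qty
3 | B | 5 | 5 | 5
3 | B | 5 | 5 | 4
5 | C | 5 | 5 | 5
5 | C | 5 | 5 | 4
6 | D | 2 | 2 | 40
6 | D | 2 | 2 | 1
4 | C | 2 | 2 | 40
4 | C | 2 | 2 | 1
30 | B | 6 | 6 | 30
After WHERE (8 rows):
teams.amt | teams.tag | teams.yr | users.yr | users.qty
3 | B | 5 | 5 | 5
3 | B | 5 | 5 | 4
5 | C | 5 | 5 | 5
5 | C | 5 | 5 | 4
6 | D | 2 | 2 | 40
6 | D | 2 | 2 | 1
4 | C | 2 | 2 | 40
4 | C | 2 | 2 | 1
After SELECT (8 rows):
teams.amt
3
3
5
5
6
6
4
4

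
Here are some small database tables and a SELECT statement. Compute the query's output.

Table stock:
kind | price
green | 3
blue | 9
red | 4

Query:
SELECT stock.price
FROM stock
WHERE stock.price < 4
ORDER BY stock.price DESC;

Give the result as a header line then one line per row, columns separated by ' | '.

After WHERE (1 rows):
stock.kind | stock.price
green | 3
After SELECT (1 rows):
stock.price
3
After ORDER BY (1 rows):
stock.price
3

== RESULT ==
stock.price
3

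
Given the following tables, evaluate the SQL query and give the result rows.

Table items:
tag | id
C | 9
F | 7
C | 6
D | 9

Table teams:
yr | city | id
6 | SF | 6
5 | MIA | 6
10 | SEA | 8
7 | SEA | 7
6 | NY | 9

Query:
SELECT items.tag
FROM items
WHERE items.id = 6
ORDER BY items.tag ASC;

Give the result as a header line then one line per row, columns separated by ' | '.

After WHERE (1 rows):
items.tag | items.id
C | 6
After SELECT (1 rows):
items.tag
C
After ORDER BY (1 rows):
items.tag
C

== RESULT ==
items.tag
C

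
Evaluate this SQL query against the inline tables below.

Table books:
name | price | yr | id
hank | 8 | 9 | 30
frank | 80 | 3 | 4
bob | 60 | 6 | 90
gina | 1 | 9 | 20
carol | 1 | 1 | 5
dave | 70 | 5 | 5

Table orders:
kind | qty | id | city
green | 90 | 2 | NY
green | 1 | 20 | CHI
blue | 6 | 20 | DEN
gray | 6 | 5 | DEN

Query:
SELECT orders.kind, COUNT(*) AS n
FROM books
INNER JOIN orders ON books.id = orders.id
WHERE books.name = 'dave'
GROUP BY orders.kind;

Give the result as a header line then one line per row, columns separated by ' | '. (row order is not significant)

After JOIN orders (4 rows):
books.name | books.price | books.yr | books.id | orders.kind | orders.qty | orders.id | orders.city
gina | 1 | 9 | 20 | green | 1 | 20 | CHI
gina | 1 | 9 | 20 | blue | 6 | 20 | DEN
carol | 1 | 1 | 5 | gray | 6 | 5 | DEN
dave | 70 | 5 | 5 | gray | 6 | 5 | DEN
After WHERE (1 rows):
books.name | books.price | books.yr | books.id | orders.kind | orders.qty | orders.id | orders.city
dave | 70 | 5 | 5 | gray | 6 | 5 | DEN
After GROUP BY (1 rows):
orders.kind | n
gray | 1

== RESULT ==
orders.kind | n
gray | 1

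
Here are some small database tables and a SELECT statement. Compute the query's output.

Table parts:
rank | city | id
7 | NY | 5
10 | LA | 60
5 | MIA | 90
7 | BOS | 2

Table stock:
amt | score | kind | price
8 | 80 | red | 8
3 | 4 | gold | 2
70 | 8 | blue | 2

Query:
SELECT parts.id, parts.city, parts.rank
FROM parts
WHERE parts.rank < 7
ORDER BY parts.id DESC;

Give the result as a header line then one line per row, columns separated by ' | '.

== RESULT ==
parts.id | parts.city | parts.rank
90 | MIA | 5

Derivation:
After WHERE (1 rows):
parts.rank | parts.city | parts.id
5 | MIA | 90
After SELECT (1 rows):
parts.id | parts.city | parts.rank
90 | MIA | 5
After ORDER BY (1 rows):
parts.id | parts.city | parts.rank
90 | MIA | 5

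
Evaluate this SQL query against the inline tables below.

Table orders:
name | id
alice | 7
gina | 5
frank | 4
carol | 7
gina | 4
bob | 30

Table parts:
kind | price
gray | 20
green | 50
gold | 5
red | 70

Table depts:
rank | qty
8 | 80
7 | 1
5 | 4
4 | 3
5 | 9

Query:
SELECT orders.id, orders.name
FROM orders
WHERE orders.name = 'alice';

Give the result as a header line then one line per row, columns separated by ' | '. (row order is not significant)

== RESULT ==
orders.id | orders.name
7 | alice

Derivation:
After WHERE (1 rows):
orders.name | orders.id
alice | 7
After SELECT (1 rows):
orders.id | orders.name
7 | alice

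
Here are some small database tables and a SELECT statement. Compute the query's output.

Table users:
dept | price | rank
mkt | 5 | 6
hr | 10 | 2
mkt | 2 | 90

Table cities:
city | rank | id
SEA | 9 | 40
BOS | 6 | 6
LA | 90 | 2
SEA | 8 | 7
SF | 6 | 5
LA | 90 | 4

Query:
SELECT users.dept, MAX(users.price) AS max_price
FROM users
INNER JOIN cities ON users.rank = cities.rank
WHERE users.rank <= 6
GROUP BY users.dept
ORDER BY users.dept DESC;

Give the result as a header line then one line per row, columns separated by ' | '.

After JOIN cities (4 rows):
users.dept | users.price | users.rank | cities.city | cities.rank | cities.id
mkt | 5 | 6 | BOS | 6 | 6
mkt | 5 | 6 | SF | 6 | 5
mkt | 2 | 90 | LA | 90 | 2
mkt | 2 | 90 | LA | 90 | 4
After WHERE (2 rows):
users.dept | users.price | users.rank | cities.city | cities.rank | cities.id
mkt | 5 | 6 | BOS | 6 | 6
mkt | 5 | 6 | SF | 6 | 5
After GROUP BY (1 rows):
users.dept | max_price
mkt | 5
After ORDER BY (1 rows):
users.dept | max_price
mkt | 5

== RESULT ==
users.dept | max_price
mkt | 5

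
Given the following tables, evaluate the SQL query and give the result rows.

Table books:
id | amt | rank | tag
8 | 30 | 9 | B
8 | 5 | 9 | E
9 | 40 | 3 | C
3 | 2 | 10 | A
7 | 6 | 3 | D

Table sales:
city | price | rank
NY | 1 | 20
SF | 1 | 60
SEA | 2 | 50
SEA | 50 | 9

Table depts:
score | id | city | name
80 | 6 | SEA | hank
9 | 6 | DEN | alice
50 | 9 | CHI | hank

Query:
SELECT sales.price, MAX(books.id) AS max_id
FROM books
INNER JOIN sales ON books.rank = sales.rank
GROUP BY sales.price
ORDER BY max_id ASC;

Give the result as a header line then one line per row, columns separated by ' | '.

After JOIN sales (2 rows):
books.id | books.amt | books.rank | books.tag | sales.city | sales.price | sales.rank
8 | 30 | 9 | B | SEA | 50 | 9
8 | 5 | 9 | E | SEA | 50 | 9
After GROUP BY (1 rows):
sales.price | max_id
50 | 8
After ORDER BY (1 rows):
sales.price | max_id
50 | 8

== RESULT ==
sales.price | max_id
50 | 8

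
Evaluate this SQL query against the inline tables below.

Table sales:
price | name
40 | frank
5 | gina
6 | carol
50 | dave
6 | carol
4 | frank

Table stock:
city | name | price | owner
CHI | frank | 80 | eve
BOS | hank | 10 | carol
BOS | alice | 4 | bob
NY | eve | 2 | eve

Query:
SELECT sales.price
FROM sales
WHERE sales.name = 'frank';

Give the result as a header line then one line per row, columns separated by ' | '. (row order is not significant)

== RESULT ==
sales.price
40
4

Derivation:
After WHERE (2 rows):
sales.price | sales.name
40 | frank
4 | frank
After SELECT (2 rows):
sales.price
40
4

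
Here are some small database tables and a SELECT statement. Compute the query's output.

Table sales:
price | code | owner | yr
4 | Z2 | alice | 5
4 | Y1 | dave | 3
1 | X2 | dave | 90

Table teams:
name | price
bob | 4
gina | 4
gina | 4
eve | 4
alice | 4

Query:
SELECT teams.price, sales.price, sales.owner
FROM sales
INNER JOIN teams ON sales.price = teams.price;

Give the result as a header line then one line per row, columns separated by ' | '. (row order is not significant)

== RESULT ==
teams.price | sales.price | sales.owner
4 | 4 | alice
4 | 4 | alice
4 | 4 | alice
4 | 4 | alice
4 | 4 | alice
4 | 4 | dave
4 | 4 | dave
4 | 4 | dave
4 | 4 | dave
4 | 4 | dave

Derivation:
After JOIN teams (10 rows):
sales.price | sales.code | sales.owner | sales.yr | teams.name | teams.price
4 | Z2 | alice | 5 | bob | 4
4 | Z2 | alice | 5 | gina | 4
4 | Z2 | alice | 5 | gina | 4
4 | Z2 | alice | 5 | eve | 4
4 | Z2 | alice | 5 | alice | 4
4 | Y1 | dave | 3 | bob | 4
4 | Y1 | dave | 3 | gina | 4
4 | Y1 | dave | 3 | gina | 4
4 | Y1 | dave | 3 | eve | 4
4 | Y1 | dave | 3 | alice | 4
After SELECT (10 rows):
teams.price | sales.price | sales.owner
4 | 4 | alice
4 | 4 | alice
4 | 4 | alice
4 | 4 | alice
4 | 4 | alice
4 | 4 | dave
4 | 4 | dave
4 | 4 | dave
4 | 4 | dave
4 | 4 | dave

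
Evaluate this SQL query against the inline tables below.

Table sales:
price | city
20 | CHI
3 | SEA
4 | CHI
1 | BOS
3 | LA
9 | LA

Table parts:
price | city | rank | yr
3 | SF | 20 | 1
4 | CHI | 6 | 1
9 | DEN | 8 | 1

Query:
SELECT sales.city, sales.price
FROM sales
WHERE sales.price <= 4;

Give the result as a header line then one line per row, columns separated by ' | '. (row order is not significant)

== RESULT ==
sales.city | sales.price
SEA | 3
CHI | 4
BOS | 1
LA | 3

Derivation:
After WHERE (4 rows):
sales.price | sales.city
3 | SEA
4 | CHI
1 | BOS
3 | LA
After SELECT (4 rows):
sales.city | sales.price
SEA | 3
CHI | 4
BOS | 1
LA | 3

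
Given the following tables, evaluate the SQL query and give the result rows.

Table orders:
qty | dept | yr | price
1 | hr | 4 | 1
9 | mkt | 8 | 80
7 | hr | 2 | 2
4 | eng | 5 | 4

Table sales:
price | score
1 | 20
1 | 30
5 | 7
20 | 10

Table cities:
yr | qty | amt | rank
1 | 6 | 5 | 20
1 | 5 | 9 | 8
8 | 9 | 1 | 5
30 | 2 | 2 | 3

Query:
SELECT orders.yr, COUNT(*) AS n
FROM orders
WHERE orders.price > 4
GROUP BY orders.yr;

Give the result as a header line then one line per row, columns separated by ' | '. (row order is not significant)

After WHERE (1 rows):
orders.qty | orders.dept | orders.yr | orders.price
9 | mkt | 8 | 80
After GROUP BY (1 rows):
orders.yr | n
8 | 1

== RESULT ==
orders.yr | n
8 | 1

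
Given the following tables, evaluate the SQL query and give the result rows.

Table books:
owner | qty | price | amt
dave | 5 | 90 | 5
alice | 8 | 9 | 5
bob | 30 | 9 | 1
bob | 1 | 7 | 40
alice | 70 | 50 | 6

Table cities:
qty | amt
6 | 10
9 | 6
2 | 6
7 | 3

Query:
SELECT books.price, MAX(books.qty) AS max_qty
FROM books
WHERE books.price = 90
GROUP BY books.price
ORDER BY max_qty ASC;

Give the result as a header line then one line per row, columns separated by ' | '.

After WHERE (1 rows):
books.owner | books.qty | books.price | books.amt
dave | 5 | 90 | 5
After GROUP BY (1 rows):
books.price | max_qty
90 | 5
After ORDER BY (1 rows):
books.price | max_qty
90 | 5

== RESULT ==
books.price | max_qty
90 | 5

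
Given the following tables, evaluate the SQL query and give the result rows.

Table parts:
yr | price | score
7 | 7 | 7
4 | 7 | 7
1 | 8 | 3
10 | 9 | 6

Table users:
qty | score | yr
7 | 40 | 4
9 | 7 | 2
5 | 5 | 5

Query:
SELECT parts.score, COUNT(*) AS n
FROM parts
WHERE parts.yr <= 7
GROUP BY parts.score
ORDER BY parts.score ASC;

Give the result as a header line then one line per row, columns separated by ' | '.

After WHERE (3 rows):
parts.yr | parts.price | parts.score
7 | 7 | 7
4 | 7 | 7
1 | 8 | 3
After GROUP BY (2 rows):
parts.score | n
7 | 2
3 | 1
After ORDER BY (2 rows):
parts.score | n
3 | 1
7 | 2

== RESULT ==
parts.score | n
3 | 1
7 | 2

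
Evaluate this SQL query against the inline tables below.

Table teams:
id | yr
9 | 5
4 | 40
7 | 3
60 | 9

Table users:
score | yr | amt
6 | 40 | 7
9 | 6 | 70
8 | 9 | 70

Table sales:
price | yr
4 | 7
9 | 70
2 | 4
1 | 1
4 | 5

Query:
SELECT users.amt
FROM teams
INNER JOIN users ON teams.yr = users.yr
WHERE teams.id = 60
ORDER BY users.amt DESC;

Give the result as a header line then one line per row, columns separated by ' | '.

== RESULT ==
users.amt
70

Derivation:
After JOIN users (2 rows):
teams.id | teams.yr | users.score | users.yr | users.amt
4 | 40 | 6 | 40 | 7
60 | 9 | 8 | 9 | 70
After WHERE (1 rows):
teams.id | teams.yr | users.score | users.yr | users.amt
60 | 9 | 8 | 9 | 70
After SELECT (1 rows):
users.amt
70
After ORDER BY (1 rows):
users.amt
70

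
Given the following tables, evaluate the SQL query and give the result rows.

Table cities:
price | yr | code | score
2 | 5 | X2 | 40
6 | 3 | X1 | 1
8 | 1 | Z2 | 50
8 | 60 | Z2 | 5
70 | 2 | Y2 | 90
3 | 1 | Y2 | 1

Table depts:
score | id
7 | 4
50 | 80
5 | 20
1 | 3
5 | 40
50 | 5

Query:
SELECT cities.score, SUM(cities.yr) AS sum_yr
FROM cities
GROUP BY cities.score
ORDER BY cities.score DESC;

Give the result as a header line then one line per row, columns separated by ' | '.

== RESULT ==
cities.score | sum_yr
90 | 2
50 | 1
40 | 5
5 | 60
1 | 4

Derivation:
After GROUP BY (5 rows):
cities.score | sum_yr
40 | 5
1 | 4
50 | 1
5 | 60
90 | 2
After ORDER BY (5 rows):
cities.score | sum_yr
90 | 2
50 | 1
40 | 5
5 | 60
1 | 4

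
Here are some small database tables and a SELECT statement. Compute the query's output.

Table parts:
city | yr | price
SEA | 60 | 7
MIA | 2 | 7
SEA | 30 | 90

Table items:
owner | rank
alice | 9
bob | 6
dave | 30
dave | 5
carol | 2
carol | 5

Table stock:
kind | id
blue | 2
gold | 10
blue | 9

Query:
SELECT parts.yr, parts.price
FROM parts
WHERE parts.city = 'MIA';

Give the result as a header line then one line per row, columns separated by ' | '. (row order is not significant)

== RESULT ==
parts.yr | parts.price
2 | 7

Derivation:
After WHERE (1 rows):
parts.city | parts.yr | parts.price
MIA | 2 | 7
After SELECT (1 rows):
parts.yr | parts.price
2 | 7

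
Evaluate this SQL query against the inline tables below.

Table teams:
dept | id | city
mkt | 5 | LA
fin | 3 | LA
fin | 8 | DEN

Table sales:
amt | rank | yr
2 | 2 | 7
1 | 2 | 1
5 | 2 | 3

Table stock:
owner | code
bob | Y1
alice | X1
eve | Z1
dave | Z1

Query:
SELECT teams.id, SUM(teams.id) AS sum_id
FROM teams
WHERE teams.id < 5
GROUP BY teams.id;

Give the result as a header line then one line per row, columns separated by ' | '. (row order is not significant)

== RESULT ==
teams.id | sum_id
3 | 3

Derivation:
After WHERE (1 rows):
teams.dept | teams.id | teams.city
fin | 3 | LA
After GROUP BY (1 rows):
teams.id | sum_id
3 | 3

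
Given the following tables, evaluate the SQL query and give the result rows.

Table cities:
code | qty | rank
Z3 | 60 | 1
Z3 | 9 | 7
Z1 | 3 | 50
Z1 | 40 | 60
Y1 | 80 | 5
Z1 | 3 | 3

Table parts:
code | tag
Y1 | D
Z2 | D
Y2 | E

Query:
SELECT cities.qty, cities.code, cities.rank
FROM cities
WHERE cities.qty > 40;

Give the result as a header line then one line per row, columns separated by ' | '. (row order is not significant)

After WHERE (2 rows):
cities.code | cities.qty | cities.rank
Z3 | 60 | 1
Y1 | 80 | 5
After SELECT (2 rows):
cities.qty | cities.code | cities.rank
60 | Z3 | 1
80 | Y1 | 5

== RESULT ==
cities.qty | cities.code | cities.rank
60 | Z3 | 1
80 | Y1 | 5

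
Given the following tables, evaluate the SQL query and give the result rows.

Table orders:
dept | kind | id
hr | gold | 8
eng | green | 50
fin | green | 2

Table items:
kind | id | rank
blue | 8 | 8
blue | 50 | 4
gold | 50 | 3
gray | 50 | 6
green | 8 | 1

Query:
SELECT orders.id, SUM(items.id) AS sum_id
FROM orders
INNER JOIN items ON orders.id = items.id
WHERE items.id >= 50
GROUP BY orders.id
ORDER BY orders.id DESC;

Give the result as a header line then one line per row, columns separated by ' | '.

== RESULT ==
orders.id | sum_id
50 | 150

Derivation:
After JOIN items (5 rows):
orders.dept | orders.kind | orders.id | items.kind | items.id | items.rank
hr | gold | 8 | blue | 8 | 8
hr | gold | 8 | green | 8 | 1
eng | green | 50 | blue | 50 | 4
eng | green | 50 | gold | 50 | 3
eng | green | 50 | gray | 50 | 6
After WHERE (3 rows):
orders.dept | orders.kind | orders.id | items.kind | items.id | items.rank
eng | green | 50 | blue | 50 | 4
eng | green | 50 | gold | 50 | 3
eng | green | 50 | gray | 50 | 6
After GROUP BY (1 rows):
orders.id | sum_id
50 | 150
After ORDER BY (1 rows):
orders.id | sum_id
50 | 150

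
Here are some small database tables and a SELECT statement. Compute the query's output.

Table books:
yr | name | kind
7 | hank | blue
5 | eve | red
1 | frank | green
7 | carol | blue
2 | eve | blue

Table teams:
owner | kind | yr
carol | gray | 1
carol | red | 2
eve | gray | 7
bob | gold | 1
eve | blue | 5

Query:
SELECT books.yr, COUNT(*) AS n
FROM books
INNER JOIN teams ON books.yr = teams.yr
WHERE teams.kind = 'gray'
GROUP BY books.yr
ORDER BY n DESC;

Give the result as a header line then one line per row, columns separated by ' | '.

== RESULT ==
books.yr | n
7 | 2
1 | 1

Derivation:
After JOIN teams (6 rows):
books.yr | books.name | books.kind | teams.owner | teams.kind | teams.yr
7 | hank | blue | eve | gray | 7
5 | eve | red | eve | blue | 5
1 | frank | green | carol | gray | 1
1 | frank | green | bob | gold | 1
7 | carol | blue | eve | gray | 7
2 | eve | blue | carol | red | 2
After WHERE (3 rows):
books.yr | books.name | books.kind | teams.owner | teams.kind | teams.yr
7 | hank | blue | eve | gray | 7
1 | frank | green | carol | gray | 1
7 | carol | blue | eve | gray | 7
After GROUP BY (2 rows):
books.yr | n
7 | 2
1 | 1
After ORDER BY (2 rows):
books.yr | n
7 | 2
1 | 1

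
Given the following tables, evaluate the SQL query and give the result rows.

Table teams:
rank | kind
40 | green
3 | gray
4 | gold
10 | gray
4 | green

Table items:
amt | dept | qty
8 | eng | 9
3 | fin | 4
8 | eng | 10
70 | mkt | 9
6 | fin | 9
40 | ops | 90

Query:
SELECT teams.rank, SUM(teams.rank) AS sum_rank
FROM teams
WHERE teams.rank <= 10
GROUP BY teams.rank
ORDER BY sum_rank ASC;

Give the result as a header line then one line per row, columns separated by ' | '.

== RESULT ==
teams.rank | sum_rank
3 | 3
4 | 8
10 | 10

Derivation:
After WHERE (4 rows):
teams.rank | teams.kind
3 | gray
4 | gold
10 | gray
4 | green
After GROUP BY (3 rows):
teams.rank | sum_rank
3 | 3
4 | 8
10 | 10
After ORDER BY (3 rows):
teams.rank | sum_rank
3 | 3
4 | 8
10 | 10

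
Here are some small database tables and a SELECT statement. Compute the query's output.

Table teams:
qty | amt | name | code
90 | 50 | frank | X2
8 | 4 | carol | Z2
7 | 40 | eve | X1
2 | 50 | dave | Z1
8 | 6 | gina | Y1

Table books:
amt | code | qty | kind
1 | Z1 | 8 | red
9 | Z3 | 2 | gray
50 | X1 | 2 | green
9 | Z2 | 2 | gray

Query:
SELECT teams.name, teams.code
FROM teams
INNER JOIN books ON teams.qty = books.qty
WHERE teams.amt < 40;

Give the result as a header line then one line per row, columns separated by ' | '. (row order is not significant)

== RESULT ==
teams.name | teams.code
carol | Z2
gina | Y1

Derivation:
After JOIN books (5 rows):
teams.qty | teams.amt | teams.name | teams.code | books.amt | books.code | books.qty | books.kind
8 | 4 | carol | Z2 | 1 | Z1 | 8 | red
2 | 50 | dave | Z1 | 9 | Z3 | 2 | gray
2 | 50 | dave | Z1 | 50 | X1 | 2 | green
2 | 50 | dave | Z1 | 9 | Z2 | 2 | gray
8 | 6 | gina | Y1 | 1 | Z1 | 8 | red
After WHERE (2 rows):
teams.qty | teams.amt | teams.name | teams.code | books.amt | books.code | books.qty | books.kind
8 | 4 | carol | Z2 | 1 | Z1 | 8 | red
8 | 6 | gina | Y1 | 1 | Z1 | 8 | red
After SELECT (2 rows):
teams.name | teams.code
carol | Z2
gina | Y1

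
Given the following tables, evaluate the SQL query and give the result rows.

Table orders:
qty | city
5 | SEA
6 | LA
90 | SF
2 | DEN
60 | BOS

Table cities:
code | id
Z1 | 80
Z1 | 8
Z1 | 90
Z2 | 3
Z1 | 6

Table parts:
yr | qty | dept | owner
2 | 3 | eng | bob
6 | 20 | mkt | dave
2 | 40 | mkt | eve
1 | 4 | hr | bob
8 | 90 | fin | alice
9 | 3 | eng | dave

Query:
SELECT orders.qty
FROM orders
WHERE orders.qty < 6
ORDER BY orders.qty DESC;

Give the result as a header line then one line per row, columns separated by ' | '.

== RESULT ==
orders.qty
5
2

Derivation:
After WHERE (2 rows):
orders.qty | orders.city
5 | SEA
2 | DEN
After SELECT (2 rows):
orders.qty
5
2
After ORDER BY (2 rows):
orders.qty
5
2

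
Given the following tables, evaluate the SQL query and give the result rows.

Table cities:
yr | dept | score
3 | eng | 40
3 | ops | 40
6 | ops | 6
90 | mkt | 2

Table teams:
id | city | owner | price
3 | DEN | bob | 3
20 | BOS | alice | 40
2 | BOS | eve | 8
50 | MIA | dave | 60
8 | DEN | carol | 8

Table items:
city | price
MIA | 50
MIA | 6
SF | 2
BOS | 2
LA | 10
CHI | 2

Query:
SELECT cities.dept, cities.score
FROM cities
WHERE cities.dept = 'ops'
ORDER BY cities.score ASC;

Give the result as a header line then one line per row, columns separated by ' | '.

== RESULT ==
cities.dept | cities.score
ops | 6
ops | 40

Derivation:
After WHERE (2 rows):
cities.yr | cities.dept | cities.score
3 | ops | 40
6 | ops | 6
After SELECT (2 rows):
cities.dept | cities.score
ops | 40
ops | 6
After ORDER BY (2 rows):
cities.dept | cities.score
ops | 6
ops | 40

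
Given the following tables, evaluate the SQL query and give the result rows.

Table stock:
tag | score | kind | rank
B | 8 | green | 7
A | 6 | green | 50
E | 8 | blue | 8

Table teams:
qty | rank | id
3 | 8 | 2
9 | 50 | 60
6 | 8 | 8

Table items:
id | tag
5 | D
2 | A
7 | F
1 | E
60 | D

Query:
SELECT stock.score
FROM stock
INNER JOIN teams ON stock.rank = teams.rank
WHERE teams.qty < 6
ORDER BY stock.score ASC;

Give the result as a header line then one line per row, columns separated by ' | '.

== RESULT ==
stock.score
8

Derivation:
After JOIN teams (3 rows):
stock.tag | stock.score | stock.kind | stock.rank | teams.qty | teams.rank | teams.id
A | 6 | green | 50 | 9 | 50 | 60
E | 8 | blue | 8 | 3 | 8 | 2
E | 8 | blue | 8 | 6 | 8 | 8
After WHERE (1 rows):
stock.tag | stock.score | stock.kind | stock.rank | teams.qty | teams.rank | teams.id
E | 8 | blue | 8 | 3 | 8 | 2
After SELECT (1 rows):
stock.score
8
After ORDER BY (1 rows):
stock.score
8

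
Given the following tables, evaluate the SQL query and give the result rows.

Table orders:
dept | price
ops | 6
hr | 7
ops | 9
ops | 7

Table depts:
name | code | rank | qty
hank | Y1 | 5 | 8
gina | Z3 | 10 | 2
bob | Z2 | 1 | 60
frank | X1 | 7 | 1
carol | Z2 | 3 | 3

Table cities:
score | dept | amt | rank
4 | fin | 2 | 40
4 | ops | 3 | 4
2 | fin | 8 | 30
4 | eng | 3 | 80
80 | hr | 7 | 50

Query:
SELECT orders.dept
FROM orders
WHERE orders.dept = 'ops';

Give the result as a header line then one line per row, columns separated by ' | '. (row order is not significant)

== RESULT ==
orders.dept
ops
ops
ops

Derivation:
After WHERE (3 rows):
orders.dept | orders.price
ops | 6
ops | 9
ops | 7
After SELECT (3 rows):
orders.dept
ops
ops
ops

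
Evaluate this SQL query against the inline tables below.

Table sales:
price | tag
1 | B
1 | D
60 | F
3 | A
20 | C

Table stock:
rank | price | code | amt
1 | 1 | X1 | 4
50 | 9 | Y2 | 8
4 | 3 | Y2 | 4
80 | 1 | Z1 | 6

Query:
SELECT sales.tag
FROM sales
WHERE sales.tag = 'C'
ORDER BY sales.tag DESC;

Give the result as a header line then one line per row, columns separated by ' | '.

After WHERE (1 rows):
sales.price | sales.tag
20 | C
After SELECT (1 rows):
sales.tag
C
After ORDER BY (1 rows):
sales.tag
C

== RESULT ==
sales.tag
C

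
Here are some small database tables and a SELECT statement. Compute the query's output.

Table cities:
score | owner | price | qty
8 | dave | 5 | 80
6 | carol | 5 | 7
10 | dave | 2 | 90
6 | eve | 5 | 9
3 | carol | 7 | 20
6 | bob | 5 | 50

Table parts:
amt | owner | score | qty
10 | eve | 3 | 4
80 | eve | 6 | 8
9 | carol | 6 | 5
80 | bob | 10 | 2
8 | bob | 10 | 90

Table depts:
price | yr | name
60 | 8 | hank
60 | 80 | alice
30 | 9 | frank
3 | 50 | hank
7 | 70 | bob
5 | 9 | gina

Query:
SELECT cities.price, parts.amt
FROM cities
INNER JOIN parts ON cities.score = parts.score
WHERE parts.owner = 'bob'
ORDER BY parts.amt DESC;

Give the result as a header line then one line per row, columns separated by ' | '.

== RESULT ==
cities.price | parts.amt
2 | 80
2 | 8

Derivation:
After JOIN parts (9 rows):
cities.score | cities.owner | cities.price | cities.qty | parts.amt | parts.owner | parts.score | parts.qty
6 | carol | 5 | 7 | 80 | eve | 6 | 8
6 | carol | 5 | 7 | 9 | carol | 6 | 5
10 | dave | 2 | 90 | 80 | bob | 10 | 2
10 | dave | 2 | 90 | 8 | bob | 10 | 90
6 | eve | 5 | 9 | 80 | eve | 6 | 8
6 | eve | 5 | 9 | 9 | carol | 6 | 5
3 | carol | 7 | 20 | 10 | eve | 3 | 4
6 | bob | 5 | 50 | 80 | eve | 6 | 8
6 | bob | 5 | 50 | 9 | carol | 6 | 5
After WHERE (2 rows):
cities.score | cities.owner | cities.price | cities.qty | parts.amt | parts.owner | parts.score | parts.qty
10 | dave | 2 | 90 | 80 | bob | 10 | 2
10 | dave | 2 | 90 | 8 | bob | 10 | 90
After SELECT (2 rows):
cities.price | parts.amt
2 | 80
2 | 8
After ORDER BY (2 rows):
cities.price | parts.amt
2 | 80
2 | 8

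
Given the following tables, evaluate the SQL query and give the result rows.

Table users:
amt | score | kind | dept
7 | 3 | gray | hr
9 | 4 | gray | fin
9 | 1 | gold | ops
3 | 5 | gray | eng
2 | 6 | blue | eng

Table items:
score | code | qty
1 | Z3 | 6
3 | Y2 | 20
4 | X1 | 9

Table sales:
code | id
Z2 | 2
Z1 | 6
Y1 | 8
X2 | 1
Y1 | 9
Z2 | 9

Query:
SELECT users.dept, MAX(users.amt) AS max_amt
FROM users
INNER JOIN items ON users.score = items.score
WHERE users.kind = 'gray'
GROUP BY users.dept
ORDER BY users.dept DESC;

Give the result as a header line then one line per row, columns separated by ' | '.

== RESULT ==
users.dept | max_amt
hr | 7
fin | 9

Derivation:
After JOIN items (3 rows):
users.amt | users.score | users.kind | users.dept | items.score | items.code | items.qty
7 | 3 | gray | hr | 3 | Y2 | 20
9 | 4 | gray | fin | 4 | X1 | 9
9 | 1 | gold | ops | 1 | Z3 | 6
After WHERE (2 rows):
users.amt | users.score | users.kind | users.dept | items.score | items.code | items.qty
7 | 3 | gray | hr | 3 | Y2 | 20
9 | 4 | gray | fin | 4 | X1 | 9
After GROUP BY (2 rows):
users.dept | max_amt
hr | 7
fin | 9
After ORDER BY (2 rows):
users.dept | max_amt
hr | 7
fin | 9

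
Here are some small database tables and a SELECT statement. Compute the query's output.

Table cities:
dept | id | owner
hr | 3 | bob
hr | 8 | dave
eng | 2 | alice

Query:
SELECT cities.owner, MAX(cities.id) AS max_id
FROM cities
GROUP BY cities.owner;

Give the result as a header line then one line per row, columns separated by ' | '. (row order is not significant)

After GROUP BY (3 rows):
cities.owner | max_id
bob | 3
dave | 8
alice | 2

== RESULT ==
cities.owner | max_id
bob | 3
dave | 8
alice | 2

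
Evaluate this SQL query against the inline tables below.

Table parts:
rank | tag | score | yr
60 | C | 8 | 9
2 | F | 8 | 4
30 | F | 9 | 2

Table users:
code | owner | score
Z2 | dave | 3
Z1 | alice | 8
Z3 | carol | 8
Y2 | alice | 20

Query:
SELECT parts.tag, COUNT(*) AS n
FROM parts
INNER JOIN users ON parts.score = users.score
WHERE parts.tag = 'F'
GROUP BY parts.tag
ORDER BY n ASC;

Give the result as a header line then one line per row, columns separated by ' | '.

After JOIN users (4 rows):
parts.rank | parts.tag | parts.score | parts.yr | users.code | users.owner | users.score
60 | C | 8 | 9 | Z1 | alice | 8
60 | C | 8 | 9 | Z3 | carol | 8
2 | F | 8 | 4 | Z1 | alice | 8
2 | F | 8 | 4 | Z3 | carol | 8
After WHERE (2 rows):
parts.rank | parts.tag | parts.score | parts.yr | users.code | users.owner | users.score
2 | F | 8 | 4 | Z1 | alice | 8
2 | F | 8 | 4 | Z3 | carol | 8
After GROUP BY (1 rows):
parts.tag | n
F | 2
After ORDER BY (1 rows):
parts.tag | n
F | 2

== RESULT ==
parts.tag | n
F | 2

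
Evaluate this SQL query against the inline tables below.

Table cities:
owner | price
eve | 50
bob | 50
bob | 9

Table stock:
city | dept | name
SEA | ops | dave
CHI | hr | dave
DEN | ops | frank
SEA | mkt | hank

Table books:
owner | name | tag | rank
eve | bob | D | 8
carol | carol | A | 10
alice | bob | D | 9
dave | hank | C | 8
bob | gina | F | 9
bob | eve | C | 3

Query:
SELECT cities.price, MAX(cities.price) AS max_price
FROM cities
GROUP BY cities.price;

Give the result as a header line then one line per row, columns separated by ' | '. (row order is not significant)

== RESULT ==
cities.price | max_price
50 | 50
9 | 9

Derivation:
After GROUP BY (2 rows):
cities.price | max_price
50 | 50
9 | 9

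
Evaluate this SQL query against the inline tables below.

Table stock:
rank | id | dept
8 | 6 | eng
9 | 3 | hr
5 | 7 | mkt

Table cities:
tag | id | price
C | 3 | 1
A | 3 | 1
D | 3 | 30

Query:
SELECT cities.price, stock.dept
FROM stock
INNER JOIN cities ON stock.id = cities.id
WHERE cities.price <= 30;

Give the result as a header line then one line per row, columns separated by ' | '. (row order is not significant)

After JOIN cities (3 rows):
stock.rank | stock.id | stock.dept | cities.tag | cities.id | cities.price
9 | 3 | hr | C | 3 | 1
9 | 3 | hr | A | 3 | 1
9 | 3 | hr | D | 3 | 30
After WHERE (3 rows):
stock.rank | stock.id | stock.dept | cities.tag | cities.id | cities.price
9 | 3 | hr | C | 3 | 1
9 | 3 | hr | A | 3 | 1
9 | 3 | hr | D | 3 | 30
After SELECT (3 rows):
cities.price | stock.dept
1 | hr
1 | hr
30 | hr

== RESULT ==
cities.price | stock.dept
1 | hr
1 | hr
30 | hr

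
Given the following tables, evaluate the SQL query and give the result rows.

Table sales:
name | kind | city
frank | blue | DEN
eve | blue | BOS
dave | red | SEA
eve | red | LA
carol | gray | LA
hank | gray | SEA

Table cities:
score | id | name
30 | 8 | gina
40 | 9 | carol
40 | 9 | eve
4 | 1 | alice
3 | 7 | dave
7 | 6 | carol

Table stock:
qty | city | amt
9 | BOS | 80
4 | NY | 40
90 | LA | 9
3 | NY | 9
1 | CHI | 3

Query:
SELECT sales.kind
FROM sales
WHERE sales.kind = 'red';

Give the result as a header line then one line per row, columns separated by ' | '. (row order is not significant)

After WHERE (2 rows):
sales.name | sales.kind | sales.city
dave | red | SEA
eve | red | LA
After SELECT (2 rows):
sales.kind
red
red

== RESULT ==
sales.kind
red
red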